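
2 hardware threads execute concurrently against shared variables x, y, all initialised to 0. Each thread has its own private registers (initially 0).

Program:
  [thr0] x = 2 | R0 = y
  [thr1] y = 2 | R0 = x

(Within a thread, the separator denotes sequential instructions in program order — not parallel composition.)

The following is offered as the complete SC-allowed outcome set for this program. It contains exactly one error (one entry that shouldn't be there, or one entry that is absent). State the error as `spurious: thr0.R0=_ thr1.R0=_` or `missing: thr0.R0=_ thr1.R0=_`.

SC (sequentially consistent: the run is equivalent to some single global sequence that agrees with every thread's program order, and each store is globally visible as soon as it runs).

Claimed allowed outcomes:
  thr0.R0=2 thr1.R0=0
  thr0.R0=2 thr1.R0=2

outcome vector order: (thr0.R0,thr1.R0)
SC: 3 outcomes — {02 20 22}
SC∖claimed = {02}

missing: thr0.R0=0 thr1.R0=2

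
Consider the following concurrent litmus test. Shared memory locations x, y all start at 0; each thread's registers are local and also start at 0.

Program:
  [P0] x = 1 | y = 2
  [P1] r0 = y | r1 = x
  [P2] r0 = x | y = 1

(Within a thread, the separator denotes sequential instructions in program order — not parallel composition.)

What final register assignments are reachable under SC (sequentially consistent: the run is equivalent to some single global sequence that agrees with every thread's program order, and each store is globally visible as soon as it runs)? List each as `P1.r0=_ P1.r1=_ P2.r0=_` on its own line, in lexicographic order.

P1.r0=0 P1.r1=0 P2.r0=0
P1.r0=0 P1.r1=0 P2.r0=1
P1.r0=0 P1.r1=1 P2.r0=0
P1.r0=0 P1.r1=1 P2.r0=1
P1.r0=1 P1.r1=0 P2.r0=0
P1.r0=1 P1.r1=1 P2.r0=0
P1.r0=1 P1.r1=1 P2.r0=1
P1.r0=2 P1.r1=1 P2.r0=0
P1.r0=2 P1.r1=1 P2.r0=1

outcome vector order: (P1.r0,P1.r1,P2.r0)
|SC outcomes| = 9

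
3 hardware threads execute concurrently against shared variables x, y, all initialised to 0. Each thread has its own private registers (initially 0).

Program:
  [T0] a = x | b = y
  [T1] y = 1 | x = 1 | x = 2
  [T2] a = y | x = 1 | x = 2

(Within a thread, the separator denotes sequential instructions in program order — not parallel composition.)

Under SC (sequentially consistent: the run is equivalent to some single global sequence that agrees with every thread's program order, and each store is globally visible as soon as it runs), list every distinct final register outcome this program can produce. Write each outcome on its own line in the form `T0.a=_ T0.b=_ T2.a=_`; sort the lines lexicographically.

T0.a=0 T0.b=0 T2.a=0
T0.a=0 T0.b=0 T2.a=1
T0.a=0 T0.b=1 T2.a=0
T0.a=0 T0.b=1 T2.a=1
T0.a=1 T0.b=0 T2.a=0
T0.a=1 T0.b=1 T2.a=0
T0.a=1 T0.b=1 T2.a=1
T0.a=2 T0.b=0 T2.a=0
T0.a=2 T0.b=1 T2.a=0
T0.a=2 T0.b=1 T2.a=1

outcome vector order: (T0.a,T0.b,T2.a)
|SC outcomes| = 10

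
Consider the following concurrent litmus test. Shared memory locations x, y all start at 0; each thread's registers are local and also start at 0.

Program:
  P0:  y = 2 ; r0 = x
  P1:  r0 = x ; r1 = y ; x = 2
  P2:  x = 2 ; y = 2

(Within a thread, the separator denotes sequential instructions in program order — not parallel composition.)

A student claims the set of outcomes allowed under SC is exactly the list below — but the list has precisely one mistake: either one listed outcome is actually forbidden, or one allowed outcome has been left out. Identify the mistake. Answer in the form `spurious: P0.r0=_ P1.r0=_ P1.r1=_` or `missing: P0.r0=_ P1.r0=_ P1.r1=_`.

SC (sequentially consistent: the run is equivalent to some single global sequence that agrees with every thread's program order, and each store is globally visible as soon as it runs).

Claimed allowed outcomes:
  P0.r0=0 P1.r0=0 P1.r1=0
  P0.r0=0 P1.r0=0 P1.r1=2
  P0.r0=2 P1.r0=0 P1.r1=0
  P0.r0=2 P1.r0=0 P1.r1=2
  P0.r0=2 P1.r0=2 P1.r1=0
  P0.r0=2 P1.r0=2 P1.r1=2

outcome vector order: (P0.r0,P1.r0,P1.r1)
[SC] allowed = {(0,0,0) (0,0,2) (0,2,2) (2,0,0) (2,0,2) (2,2,0) (2,2,2)}
SC∖claimed = {(0,2,2)}

missing: P0.r0=0 P1.r0=2 P1.r1=2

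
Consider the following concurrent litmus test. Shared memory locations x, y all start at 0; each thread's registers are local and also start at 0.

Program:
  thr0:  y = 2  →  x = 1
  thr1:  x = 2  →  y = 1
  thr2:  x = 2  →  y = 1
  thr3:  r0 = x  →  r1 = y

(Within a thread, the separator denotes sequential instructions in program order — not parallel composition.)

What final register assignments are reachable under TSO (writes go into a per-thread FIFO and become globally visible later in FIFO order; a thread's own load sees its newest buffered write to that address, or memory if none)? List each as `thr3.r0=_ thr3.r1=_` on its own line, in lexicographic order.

thr3.r0=0 thr3.r1=0
thr3.r0=0 thr3.r1=1
thr3.r0=0 thr3.r1=2
thr3.r0=1 thr3.r1=1
thr3.r0=1 thr3.r1=2
thr3.r0=2 thr3.r1=0
thr3.r0=2 thr3.r1=1
thr3.r0=2 thr3.r1=2

outcome vector order: (thr3.r0,thr3.r1)
|TSO outcomes| = 8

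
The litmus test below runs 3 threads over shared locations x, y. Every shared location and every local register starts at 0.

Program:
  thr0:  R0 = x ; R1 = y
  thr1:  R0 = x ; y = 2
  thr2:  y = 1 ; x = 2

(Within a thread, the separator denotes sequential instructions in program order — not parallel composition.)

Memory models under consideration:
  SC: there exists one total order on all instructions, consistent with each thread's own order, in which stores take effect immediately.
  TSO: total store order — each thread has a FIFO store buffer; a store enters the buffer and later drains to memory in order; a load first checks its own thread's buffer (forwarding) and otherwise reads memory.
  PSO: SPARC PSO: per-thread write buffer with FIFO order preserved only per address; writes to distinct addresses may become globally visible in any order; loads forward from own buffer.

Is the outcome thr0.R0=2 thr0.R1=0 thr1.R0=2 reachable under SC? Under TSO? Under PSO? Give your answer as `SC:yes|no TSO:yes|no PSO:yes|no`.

outcome vector order: (thr0.R0,thr0.R1,thr1.R0)
[SC] allowed = {0/0/0; 0/0/2; 0/1/0; 0/1/2; 0/2/0; 0/2/2; 2/1/0; 2/1/2; 2/2/0; 2/2/2}
[TSO] allowed = {0/0/0; 0/0/2; 0/1/0; 0/1/2; 0/2/0; 0/2/2; 2/1/0; 2/1/2; 2/2/0; 2/2/2}
[PSO] allowed = {0/0/0; 0/0/2; 0/1/0; 0/1/2; 0/2/0; 0/2/2; 2/0/0; 2/0/2; 2/1/0; 2/1/2; 2/2/0; 2/2/2}
target 2/0/2 ∈ {PSO}

SC:no TSO:no PSO:yes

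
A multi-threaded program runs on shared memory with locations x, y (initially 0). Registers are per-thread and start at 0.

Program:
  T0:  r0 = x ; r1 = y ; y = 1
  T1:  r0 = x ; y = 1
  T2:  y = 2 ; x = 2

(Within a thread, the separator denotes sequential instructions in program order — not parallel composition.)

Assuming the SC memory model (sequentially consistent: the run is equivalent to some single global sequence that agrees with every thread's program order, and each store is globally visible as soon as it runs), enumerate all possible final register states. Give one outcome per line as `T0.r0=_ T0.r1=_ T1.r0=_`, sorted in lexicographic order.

T0.r0=0 T0.r1=0 T1.r0=0
T0.r0=0 T0.r1=0 T1.r0=2
T0.r0=0 T0.r1=1 T1.r0=0
T0.r0=0 T0.r1=1 T1.r0=2
T0.r0=0 T0.r1=2 T1.r0=0
T0.r0=0 T0.r1=2 T1.r0=2
T0.r0=2 T0.r1=1 T1.r0=0
T0.r0=2 T0.r1=1 T1.r0=2
T0.r0=2 T0.r1=2 T1.r0=0
T0.r0=2 T0.r1=2 T1.r0=2

outcome vector order: (T0.r0,T0.r1,T1.r0)
|SC outcomes| = 10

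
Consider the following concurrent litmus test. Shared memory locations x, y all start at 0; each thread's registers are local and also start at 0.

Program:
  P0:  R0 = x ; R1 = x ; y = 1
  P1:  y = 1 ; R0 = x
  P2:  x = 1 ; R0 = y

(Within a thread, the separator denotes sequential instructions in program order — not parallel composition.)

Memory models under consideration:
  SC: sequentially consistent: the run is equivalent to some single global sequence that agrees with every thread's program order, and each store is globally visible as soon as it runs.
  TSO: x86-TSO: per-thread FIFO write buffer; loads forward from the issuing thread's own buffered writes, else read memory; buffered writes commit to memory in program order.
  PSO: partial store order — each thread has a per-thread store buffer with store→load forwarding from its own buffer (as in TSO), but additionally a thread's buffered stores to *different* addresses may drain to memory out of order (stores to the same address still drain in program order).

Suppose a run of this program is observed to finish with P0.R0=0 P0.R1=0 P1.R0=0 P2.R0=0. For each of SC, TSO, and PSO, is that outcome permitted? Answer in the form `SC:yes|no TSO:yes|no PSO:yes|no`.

SC:no TSO:yes PSO:yes

outcome vector order: (P0.R0,P0.R1,P1.R0,P2.R0)
[SC] allowed = {<0 0 0 1>; <0 0 1 0>; <0 0 1 1>; <0 1 0 1>; <0 1 1 0>; <0 1 1 1>; <1 1 0 1>; <1 1 1 0>; <1 1 1 1>}
[TSO] allowed = {<0 0 0 0>; <0 0 0 1>; <0 0 1 0>; <0 0 1 1>; <0 1 0 0>; <0 1 0 1>; <0 1 1 0>; <0 1 1 1>; <1 1 0 0>; <1 1 0 1>; <1 1 1 0>; <1 1 1 1>}
[PSO] allowed = {<0 0 0 0>; <0 0 0 1>; <0 0 1 0>; <0 0 1 1>; <0 1 0 0>; <0 1 0 1>; <0 1 1 0>; <0 1 1 1>; <1 1 0 0>; <1 1 0 1>; <1 1 1 0>; <1 1 1 1>}
target <0 0 0 0> ∈ {TSO,PSO}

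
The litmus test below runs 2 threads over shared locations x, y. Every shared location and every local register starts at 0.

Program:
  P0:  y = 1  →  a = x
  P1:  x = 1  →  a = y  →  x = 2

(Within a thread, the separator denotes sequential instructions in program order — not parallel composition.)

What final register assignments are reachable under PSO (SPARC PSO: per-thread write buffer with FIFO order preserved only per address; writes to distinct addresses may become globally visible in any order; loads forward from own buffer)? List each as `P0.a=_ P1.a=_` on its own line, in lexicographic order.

outcome vector order: (P0.a,P1.a)
|PSO outcomes| = 6

P0.a=0 P1.a=0
P0.a=0 P1.a=1
P0.a=1 P1.a=0
P0.a=1 P1.a=1
P0.a=2 P1.a=0
P0.a=2 P1.a=1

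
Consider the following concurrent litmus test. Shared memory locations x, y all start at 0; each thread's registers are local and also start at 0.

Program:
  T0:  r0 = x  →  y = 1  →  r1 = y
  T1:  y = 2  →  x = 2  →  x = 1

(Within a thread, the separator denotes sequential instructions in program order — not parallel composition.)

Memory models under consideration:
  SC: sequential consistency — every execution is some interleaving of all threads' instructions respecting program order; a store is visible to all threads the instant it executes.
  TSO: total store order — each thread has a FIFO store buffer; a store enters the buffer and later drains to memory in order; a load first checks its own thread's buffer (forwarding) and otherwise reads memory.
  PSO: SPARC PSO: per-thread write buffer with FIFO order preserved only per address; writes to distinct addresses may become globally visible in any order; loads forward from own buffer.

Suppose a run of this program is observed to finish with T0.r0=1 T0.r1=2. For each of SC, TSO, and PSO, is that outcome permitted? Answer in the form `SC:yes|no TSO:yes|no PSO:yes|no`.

SC:no TSO:no PSO:yes

outcome vector order: (T0.r0,T0.r1)
[SC] allowed = {<0 1>; <0 2>; <1 1>; <2 1>}
[TSO] allowed = {<0 1>; <0 2>; <1 1>; <2 1>}
[PSO] allowed = {<0 1>; <0 2>; <1 1>; <1 2>; <2 1>; <2 2>}
target <1 2> ∈ {PSO}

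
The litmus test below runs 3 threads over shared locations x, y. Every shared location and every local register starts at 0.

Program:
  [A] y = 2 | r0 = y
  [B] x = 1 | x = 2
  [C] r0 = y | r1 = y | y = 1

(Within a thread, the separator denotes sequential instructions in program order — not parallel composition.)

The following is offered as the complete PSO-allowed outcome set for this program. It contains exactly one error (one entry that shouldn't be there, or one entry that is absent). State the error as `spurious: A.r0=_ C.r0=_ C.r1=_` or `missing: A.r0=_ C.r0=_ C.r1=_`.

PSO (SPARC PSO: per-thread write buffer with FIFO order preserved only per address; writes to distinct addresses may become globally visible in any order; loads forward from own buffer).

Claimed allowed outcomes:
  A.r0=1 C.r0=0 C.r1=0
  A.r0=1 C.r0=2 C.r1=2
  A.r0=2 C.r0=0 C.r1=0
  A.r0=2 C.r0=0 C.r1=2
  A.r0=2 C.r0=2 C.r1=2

missing: A.r0=1 C.r0=0 C.r1=2

outcome vector order: (A.r0,C.r0,C.r1)
PSO: 6 outcomes — {1/0/0; 1/0/2; 1/2/2; 2/0/0; 2/0/2; 2/2/2}
PSO∖claimed = {1/0/2}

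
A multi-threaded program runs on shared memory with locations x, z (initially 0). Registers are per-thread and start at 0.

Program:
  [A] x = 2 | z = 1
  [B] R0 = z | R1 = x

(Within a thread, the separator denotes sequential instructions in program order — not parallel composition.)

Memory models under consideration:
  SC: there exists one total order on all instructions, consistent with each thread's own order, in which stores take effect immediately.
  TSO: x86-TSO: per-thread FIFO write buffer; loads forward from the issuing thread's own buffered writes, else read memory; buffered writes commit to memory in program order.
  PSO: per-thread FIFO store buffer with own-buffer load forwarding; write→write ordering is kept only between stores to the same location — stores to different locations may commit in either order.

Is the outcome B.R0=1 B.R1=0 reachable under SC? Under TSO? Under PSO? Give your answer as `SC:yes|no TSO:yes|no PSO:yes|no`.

SC:no TSO:no PSO:yes

outcome vector order: (B.R0,B.R1)
SC (3): 00; 02; 12
TSO (3): 00; 02; 12
PSO (4): 00; 02; 10; 12
target 10 ∈ {PSO}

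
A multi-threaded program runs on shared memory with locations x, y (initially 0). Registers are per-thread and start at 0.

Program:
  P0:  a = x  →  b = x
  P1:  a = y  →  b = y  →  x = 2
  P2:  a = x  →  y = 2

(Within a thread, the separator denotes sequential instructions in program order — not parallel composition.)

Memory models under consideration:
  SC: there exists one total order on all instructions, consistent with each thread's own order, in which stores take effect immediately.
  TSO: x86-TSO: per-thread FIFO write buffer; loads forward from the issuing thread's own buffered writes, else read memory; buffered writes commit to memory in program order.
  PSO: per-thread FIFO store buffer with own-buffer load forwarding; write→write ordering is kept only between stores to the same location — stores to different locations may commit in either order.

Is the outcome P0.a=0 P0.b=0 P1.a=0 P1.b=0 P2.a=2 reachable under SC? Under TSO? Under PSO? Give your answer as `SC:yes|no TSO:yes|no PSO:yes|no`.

SC:yes TSO:yes PSO:yes

outcome vector order: (P0.a,P0.b,P1.a,P1.b,P2.a)
[SC] allowed = {00000, 00002, 00020, 00220, 02000, 02002, 02020, 02220, 22000, 22002, 22020, 22220}
[TSO] allowed = {00000, 00002, 00020, 00220, 02000, 02002, 02020, 02220, 22000, 22002, 22020, 22220}
[PSO] allowed = {00000, 00002, 00020, 00220, 02000, 02002, 02020, 02220, 22000, 22002, 22020, 22220}
target 00002 ∈ {SC,TSO,PSO}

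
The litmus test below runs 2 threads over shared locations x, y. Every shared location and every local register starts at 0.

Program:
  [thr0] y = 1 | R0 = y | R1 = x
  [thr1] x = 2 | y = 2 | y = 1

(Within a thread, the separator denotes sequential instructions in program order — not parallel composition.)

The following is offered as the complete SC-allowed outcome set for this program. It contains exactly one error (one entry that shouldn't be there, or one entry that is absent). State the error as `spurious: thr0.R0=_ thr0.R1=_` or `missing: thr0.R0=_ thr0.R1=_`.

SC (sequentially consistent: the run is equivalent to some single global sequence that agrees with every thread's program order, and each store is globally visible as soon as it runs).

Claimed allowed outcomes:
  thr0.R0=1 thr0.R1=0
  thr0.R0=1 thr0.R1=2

outcome vector order: (thr0.R0,thr0.R1)
[SC] allowed = {<1 0>, <1 2>, <2 2>}
SC∖claimed = {<2 2>}

missing: thr0.R0=2 thr0.R1=2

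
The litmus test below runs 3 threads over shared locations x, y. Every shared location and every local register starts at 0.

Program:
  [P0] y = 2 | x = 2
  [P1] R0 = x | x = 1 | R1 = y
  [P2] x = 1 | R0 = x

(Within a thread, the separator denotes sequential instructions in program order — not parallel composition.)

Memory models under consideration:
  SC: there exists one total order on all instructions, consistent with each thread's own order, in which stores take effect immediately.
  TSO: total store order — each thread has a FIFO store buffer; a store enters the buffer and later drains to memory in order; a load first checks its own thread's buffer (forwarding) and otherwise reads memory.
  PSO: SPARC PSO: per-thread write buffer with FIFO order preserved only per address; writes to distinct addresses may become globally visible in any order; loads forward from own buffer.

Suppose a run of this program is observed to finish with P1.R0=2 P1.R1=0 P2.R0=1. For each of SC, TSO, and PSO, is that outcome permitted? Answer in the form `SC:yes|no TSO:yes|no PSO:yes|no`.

SC:no TSO:no PSO:yes

outcome vector order: (P1.R0,P1.R1,P2.R0)
[SC] allowed = {001; 002; 021; 022; 101; 102; 121; 122; 221; 222}
[TSO] allowed = {001; 002; 021; 022; 101; 102; 121; 122; 221; 222}
[PSO] allowed = {001; 002; 021; 022; 101; 102; 121; 122; 201; 202; 221; 222}
target 201 ∈ {PSO}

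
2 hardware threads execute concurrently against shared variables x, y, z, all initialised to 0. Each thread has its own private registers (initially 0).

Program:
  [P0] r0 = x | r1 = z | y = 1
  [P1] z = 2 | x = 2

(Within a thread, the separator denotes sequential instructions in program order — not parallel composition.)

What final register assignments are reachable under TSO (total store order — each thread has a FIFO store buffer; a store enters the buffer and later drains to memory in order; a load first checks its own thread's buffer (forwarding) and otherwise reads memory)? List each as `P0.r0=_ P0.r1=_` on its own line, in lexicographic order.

P0.r0=0 P0.r1=0
P0.r0=0 P0.r1=2
P0.r0=2 P0.r1=2

outcome vector order: (P0.r0,P0.r1)
|TSO outcomes| = 3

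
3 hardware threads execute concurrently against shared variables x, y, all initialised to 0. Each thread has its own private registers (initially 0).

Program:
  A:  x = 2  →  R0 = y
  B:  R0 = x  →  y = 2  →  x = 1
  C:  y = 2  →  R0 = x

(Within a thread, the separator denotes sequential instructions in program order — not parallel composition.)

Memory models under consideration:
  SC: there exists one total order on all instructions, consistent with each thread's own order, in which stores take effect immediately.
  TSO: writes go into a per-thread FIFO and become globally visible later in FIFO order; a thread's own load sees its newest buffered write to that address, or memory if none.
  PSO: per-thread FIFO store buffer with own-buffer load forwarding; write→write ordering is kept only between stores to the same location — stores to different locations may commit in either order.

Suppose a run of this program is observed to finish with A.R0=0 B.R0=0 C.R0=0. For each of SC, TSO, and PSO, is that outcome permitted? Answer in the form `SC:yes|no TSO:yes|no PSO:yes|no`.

outcome vector order: (A.R0,B.R0,C.R0)
[SC] allowed = {0/0/1; 0/0/2; 0/2/1; 0/2/2; 2/0/0; 2/0/1; 2/0/2; 2/2/0; 2/2/1; 2/2/2}
[TSO] allowed = {0/0/0; 0/0/1; 0/0/2; 0/2/0; 0/2/1; 0/2/2; 2/0/0; 2/0/1; 2/0/2; 2/2/0; 2/2/1; 2/2/2}
[PSO] allowed = {0/0/0; 0/0/1; 0/0/2; 0/2/0; 0/2/1; 0/2/2; 2/0/0; 2/0/1; 2/0/2; 2/2/0; 2/2/1; 2/2/2}
target 0/0/0 ∈ {TSO,PSO}

SC:no TSO:yes PSO:yes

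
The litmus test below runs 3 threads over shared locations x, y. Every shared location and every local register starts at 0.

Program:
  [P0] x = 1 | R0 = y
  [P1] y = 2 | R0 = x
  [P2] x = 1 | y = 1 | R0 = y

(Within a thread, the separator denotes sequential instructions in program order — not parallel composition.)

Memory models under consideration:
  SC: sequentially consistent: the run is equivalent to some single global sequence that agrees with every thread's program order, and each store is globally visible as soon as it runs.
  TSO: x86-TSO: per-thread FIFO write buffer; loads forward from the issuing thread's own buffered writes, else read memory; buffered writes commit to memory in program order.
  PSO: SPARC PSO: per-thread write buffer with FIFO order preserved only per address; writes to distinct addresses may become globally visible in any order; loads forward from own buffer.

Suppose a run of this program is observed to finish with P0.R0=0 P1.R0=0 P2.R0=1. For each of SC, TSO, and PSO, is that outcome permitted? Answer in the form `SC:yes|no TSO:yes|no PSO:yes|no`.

outcome vector order: (P0.R0,P1.R0,P2.R0)
[SC] allowed = {<0 1 1> <0 1 2> <1 0 1> <1 1 1> <1 1 2> <2 0 1> <2 1 1> <2 1 2>}
[TSO] allowed = {<0 0 1> <0 0 2> <0 1 1> <0 1 2> <1 0 1> <1 0 2> <1 1 1> <1 1 2> <2 0 1> <2 0 2> <2 1 1> <2 1 2>}
[PSO] allowed = {<0 0 1> <0 0 2> <0 1 1> <0 1 2> <1 0 1> <1 0 2> <1 1 1> <1 1 2> <2 0 1> <2 0 2> <2 1 1> <2 1 2>}
target <0 0 1> ∈ {TSO,PSO}

SC:no TSO:yes PSO:yes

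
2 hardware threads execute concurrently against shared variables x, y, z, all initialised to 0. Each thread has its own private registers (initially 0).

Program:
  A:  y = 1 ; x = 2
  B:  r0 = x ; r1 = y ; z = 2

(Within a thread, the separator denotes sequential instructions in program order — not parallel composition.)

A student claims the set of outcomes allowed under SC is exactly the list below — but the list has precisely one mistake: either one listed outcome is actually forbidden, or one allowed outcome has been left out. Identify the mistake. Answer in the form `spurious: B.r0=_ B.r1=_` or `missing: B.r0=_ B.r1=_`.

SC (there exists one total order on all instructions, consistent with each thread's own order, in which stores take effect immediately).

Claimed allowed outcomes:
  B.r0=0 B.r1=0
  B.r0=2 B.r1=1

outcome vector order: (B.r0,B.r1)
[SC] allowed = {00; 01; 21}
SC∖claimed = {01}

missing: B.r0=0 B.r1=1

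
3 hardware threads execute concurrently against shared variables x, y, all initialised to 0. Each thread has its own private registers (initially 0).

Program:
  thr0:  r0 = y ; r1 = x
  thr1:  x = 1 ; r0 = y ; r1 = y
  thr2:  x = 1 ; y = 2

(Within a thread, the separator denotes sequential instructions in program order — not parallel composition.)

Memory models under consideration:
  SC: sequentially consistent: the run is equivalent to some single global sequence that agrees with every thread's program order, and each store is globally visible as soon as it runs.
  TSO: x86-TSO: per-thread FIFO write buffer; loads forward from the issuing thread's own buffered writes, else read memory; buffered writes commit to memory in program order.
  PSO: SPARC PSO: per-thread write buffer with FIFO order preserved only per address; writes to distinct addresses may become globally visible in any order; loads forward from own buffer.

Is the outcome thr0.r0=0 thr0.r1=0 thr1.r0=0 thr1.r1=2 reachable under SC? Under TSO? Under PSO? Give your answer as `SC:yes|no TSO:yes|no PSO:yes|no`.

outcome vector order: (thr0.r0,thr0.r1,thr1.r0,thr1.r1)
SC: 9 outcomes — {<0 0 0 0>; <0 0 0 2>; <0 0 2 2>; <0 1 0 0>; <0 1 0 2>; <0 1 2 2>; <2 1 0 0>; <2 1 0 2>; <2 1 2 2>}
TSO: 9 outcomes — {<0 0 0 0>; <0 0 0 2>; <0 0 2 2>; <0 1 0 0>; <0 1 0 2>; <0 1 2 2>; <2 1 0 0>; <2 1 0 2>; <2 1 2 2>}
PSO: 12 outcomes — {<0 0 0 0>; <0 0 0 2>; <0 0 2 2>; <0 1 0 0>; <0 1 0 2>; <0 1 2 2>; <2 0 0 0>; <2 0 0 2>; <2 0 2 2>; <2 1 0 0>; <2 1 0 2>; <2 1 2 2>}
target <0 0 0 2> ∈ {SC,TSO,PSO}

SC:yes TSO:yes PSO:yes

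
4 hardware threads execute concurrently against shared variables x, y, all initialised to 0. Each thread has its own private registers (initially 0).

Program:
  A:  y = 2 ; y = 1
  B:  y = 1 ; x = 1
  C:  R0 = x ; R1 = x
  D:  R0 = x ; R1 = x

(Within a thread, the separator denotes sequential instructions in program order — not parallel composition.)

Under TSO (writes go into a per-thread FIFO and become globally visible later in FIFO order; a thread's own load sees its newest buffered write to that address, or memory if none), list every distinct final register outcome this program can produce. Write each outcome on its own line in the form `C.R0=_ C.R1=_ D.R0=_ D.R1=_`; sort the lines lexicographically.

C.R0=0 C.R1=0 D.R0=0 D.R1=0
C.R0=0 C.R1=0 D.R0=0 D.R1=1
C.R0=0 C.R1=0 D.R0=1 D.R1=1
C.R0=0 C.R1=1 D.R0=0 D.R1=0
C.R0=0 C.R1=1 D.R0=0 D.R1=1
C.R0=0 C.R1=1 D.R0=1 D.R1=1
C.R0=1 C.R1=1 D.R0=0 D.R1=0
C.R0=1 C.R1=1 D.R0=0 D.R1=1
C.R0=1 C.R1=1 D.R0=1 D.R1=1

outcome vector order: (C.R0,C.R1,D.R0,D.R1)
|TSO outcomes| = 9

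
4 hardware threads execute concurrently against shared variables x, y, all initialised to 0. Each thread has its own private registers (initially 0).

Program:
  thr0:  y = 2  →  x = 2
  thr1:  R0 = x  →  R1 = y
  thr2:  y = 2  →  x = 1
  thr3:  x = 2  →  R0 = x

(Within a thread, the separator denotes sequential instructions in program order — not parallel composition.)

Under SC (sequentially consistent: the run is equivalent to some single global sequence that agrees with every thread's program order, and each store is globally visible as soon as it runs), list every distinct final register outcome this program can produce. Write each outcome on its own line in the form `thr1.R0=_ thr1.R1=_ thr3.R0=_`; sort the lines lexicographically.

thr1.R0=0 thr1.R1=0 thr3.R0=1
thr1.R0=0 thr1.R1=0 thr3.R0=2
thr1.R0=0 thr1.R1=2 thr3.R0=1
thr1.R0=0 thr1.R1=2 thr3.R0=2
thr1.R0=1 thr1.R1=2 thr3.R0=1
thr1.R0=1 thr1.R1=2 thr3.R0=2
thr1.R0=2 thr1.R1=0 thr3.R0=1
thr1.R0=2 thr1.R1=0 thr3.R0=2
thr1.R0=2 thr1.R1=2 thr3.R0=1
thr1.R0=2 thr1.R1=2 thr3.R0=2

outcome vector order: (thr1.R0,thr1.R1,thr3.R0)
|SC outcomes| = 10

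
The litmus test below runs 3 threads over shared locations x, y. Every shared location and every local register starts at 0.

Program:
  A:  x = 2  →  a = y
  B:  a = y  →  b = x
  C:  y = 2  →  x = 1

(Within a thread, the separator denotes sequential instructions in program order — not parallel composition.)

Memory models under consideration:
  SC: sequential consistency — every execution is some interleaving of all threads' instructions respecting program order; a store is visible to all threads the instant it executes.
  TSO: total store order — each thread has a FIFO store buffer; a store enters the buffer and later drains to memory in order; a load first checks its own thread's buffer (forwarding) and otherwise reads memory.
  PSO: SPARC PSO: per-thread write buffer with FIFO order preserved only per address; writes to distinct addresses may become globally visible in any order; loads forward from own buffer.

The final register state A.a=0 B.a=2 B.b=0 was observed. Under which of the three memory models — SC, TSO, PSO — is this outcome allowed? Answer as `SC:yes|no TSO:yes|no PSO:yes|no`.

outcome vector order: (A.a,B.a,B.b)
under SC → <0 0 0>, <0 0 1>, <0 0 2>, <0 2 1>, <0 2 2>, <2 0 0>, <2 0 1>, <2 0 2>, <2 2 0>, <2 2 1>, <2 2 2>
under TSO → <0 0 0>, <0 0 1>, <0 0 2>, <0 2 0>, <0 2 1>, <0 2 2>, <2 0 0>, <2 0 1>, <2 0 2>, <2 2 0>, <2 2 1>, <2 2 2>
under PSO → <0 0 0>, <0 0 1>, <0 0 2>, <0 2 0>, <0 2 1>, <0 2 2>, <2 0 0>, <2 0 1>, <2 0 2>, <2 2 0>, <2 2 1>, <2 2 2>
target <0 2 0> ∈ {TSO,PSO}

SC:no TSO:yes PSO:yes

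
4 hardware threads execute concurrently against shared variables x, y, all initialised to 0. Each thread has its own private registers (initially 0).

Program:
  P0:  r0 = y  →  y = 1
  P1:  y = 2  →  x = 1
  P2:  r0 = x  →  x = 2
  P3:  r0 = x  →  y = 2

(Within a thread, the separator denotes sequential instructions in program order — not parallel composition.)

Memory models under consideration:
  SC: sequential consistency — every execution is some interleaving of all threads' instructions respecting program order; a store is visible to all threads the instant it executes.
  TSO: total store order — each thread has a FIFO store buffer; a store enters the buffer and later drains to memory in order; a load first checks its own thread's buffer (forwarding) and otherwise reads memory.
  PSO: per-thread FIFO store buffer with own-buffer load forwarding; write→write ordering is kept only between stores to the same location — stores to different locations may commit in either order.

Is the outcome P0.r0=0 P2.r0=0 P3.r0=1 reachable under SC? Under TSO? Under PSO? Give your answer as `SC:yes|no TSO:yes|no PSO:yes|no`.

outcome vector order: (P0.r0,P2.r0,P3.r0)
SC (12): 000, 001, 002, 010, 011, 012, 200, 201, 202, 210, 211, 212
TSO (12): 000, 001, 002, 010, 011, 012, 200, 201, 202, 210, 211, 212
PSO (12): 000, 001, 002, 010, 011, 012, 200, 201, 202, 210, 211, 212
target 001 ∈ {SC,TSO,PSO}

SC:yes TSO:yes PSO:yes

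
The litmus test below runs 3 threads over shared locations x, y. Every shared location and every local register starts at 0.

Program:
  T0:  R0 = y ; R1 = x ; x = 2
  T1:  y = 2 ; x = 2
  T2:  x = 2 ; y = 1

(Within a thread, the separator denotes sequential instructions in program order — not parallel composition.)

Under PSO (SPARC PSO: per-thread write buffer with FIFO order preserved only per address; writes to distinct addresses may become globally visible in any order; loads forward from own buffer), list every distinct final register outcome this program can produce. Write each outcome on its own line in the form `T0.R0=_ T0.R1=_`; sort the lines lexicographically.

outcome vector order: (T0.R0,T0.R1)
|PSO outcomes| = 6

T0.R0=0 T0.R1=0
T0.R0=0 T0.R1=2
T0.R0=1 T0.R1=0
T0.R0=1 T0.R1=2
T0.R0=2 T0.R1=0
T0.R0=2 T0.R1=2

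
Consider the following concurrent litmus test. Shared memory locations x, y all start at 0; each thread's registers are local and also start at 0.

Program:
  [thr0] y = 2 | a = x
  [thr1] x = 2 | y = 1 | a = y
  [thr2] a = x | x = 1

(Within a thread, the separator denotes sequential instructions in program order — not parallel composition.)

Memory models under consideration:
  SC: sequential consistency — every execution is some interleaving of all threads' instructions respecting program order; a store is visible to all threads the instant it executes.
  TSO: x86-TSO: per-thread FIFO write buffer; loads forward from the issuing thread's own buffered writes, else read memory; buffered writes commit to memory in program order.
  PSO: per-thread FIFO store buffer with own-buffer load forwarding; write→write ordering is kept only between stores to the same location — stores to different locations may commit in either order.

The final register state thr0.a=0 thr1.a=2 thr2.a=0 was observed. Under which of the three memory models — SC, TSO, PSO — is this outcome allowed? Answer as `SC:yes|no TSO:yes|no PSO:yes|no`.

outcome vector order: (thr0.a,thr1.a,thr2.a)
SC (10): (0,1,0); (0,1,2); (1,1,0); (1,1,2); (1,2,0); (1,2,2); (2,1,0); (2,1,2); (2,2,0); (2,2,2)
TSO (12): (0,1,0); (0,1,2); (0,2,0); (0,2,2); (1,1,0); (1,1,2); (1,2,0); (1,2,2); (2,1,0); (2,1,2); (2,2,0); (2,2,2)
PSO (12): (0,1,0); (0,1,2); (0,2,0); (0,2,2); (1,1,0); (1,1,2); (1,2,0); (1,2,2); (2,1,0); (2,1,2); (2,2,0); (2,2,2)
target (0,2,0) ∈ {TSO,PSO}

SC:no TSO:yes PSO:yes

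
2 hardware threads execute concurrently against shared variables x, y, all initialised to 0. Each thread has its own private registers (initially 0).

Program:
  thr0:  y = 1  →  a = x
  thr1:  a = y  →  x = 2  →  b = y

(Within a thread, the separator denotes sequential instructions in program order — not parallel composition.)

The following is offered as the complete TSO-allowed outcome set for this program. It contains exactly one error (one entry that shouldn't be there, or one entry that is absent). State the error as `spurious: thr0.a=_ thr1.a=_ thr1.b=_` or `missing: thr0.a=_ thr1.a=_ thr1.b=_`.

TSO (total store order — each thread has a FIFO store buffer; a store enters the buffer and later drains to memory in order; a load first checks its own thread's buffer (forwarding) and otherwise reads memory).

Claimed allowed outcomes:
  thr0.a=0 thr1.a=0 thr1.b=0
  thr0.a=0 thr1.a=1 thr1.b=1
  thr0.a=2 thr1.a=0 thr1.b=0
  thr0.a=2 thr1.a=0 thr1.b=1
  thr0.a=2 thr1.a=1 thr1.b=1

outcome vector order: (thr0.a,thr1.a,thr1.b)
[TSO] allowed = {000 001 011 200 201 211}
TSO∖claimed = {001}

missing: thr0.a=0 thr1.a=0 thr1.b=1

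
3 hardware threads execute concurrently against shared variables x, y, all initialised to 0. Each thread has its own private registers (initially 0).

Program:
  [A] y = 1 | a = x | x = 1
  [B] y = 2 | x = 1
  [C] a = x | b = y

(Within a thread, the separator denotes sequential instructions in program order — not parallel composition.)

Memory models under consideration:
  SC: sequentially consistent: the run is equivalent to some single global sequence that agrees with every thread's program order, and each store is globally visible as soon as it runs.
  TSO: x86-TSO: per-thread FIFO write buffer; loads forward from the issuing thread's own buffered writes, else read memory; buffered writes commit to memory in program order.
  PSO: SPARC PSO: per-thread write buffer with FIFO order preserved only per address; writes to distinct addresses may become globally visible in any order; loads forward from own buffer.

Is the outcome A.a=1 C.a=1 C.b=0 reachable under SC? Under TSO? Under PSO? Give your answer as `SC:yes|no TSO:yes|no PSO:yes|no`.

outcome vector order: (A.a,C.a,C.b)
SC (10): 000, 001, 002, 011, 012, 100, 101, 102, 111, 112
TSO (10): 000, 001, 002, 011, 012, 100, 101, 102, 111, 112
PSO (12): 000, 001, 002, 010, 011, 012, 100, 101, 102, 110, 111, 112
target 110 ∈ {PSO}

SC:no TSO:no PSO:yes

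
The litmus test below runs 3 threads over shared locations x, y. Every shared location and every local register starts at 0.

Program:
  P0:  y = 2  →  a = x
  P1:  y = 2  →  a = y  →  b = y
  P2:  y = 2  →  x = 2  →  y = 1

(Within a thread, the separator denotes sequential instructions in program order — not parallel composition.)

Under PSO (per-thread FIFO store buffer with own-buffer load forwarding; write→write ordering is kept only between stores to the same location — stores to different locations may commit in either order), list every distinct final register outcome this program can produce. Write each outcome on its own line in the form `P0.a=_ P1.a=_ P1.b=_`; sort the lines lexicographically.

P0.a=0 P1.a=1 P1.b=1
P0.a=0 P1.a=1 P1.b=2
P0.a=0 P1.a=2 P1.b=1
P0.a=0 P1.a=2 P1.b=2
P0.a=2 P1.a=1 P1.b=1
P0.a=2 P1.a=1 P1.b=2
P0.a=2 P1.a=2 P1.b=1
P0.a=2 P1.a=2 P1.b=2

outcome vector order: (P0.a,P1.a,P1.b)
|PSO outcomes| = 8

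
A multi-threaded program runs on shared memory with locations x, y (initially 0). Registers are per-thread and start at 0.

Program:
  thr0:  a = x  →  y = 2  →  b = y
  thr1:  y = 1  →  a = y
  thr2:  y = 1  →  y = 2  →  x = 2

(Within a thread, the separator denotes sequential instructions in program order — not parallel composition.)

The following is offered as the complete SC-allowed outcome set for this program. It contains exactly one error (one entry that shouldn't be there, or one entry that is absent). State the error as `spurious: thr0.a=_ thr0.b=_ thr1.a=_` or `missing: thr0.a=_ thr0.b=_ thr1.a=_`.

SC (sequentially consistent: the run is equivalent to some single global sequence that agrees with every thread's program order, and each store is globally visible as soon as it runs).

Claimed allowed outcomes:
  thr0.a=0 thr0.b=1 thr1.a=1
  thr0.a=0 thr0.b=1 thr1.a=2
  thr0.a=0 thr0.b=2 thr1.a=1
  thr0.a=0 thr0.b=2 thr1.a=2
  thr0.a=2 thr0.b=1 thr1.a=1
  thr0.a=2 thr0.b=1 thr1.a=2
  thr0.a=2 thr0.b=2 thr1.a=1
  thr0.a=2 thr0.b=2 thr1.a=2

outcome vector order: (thr0.a,thr0.b,thr1.a)
[SC] allowed = {<0 1 1> <0 1 2> <0 2 1> <0 2 2> <2 1 1> <2 2 1> <2 2 2>}
claimed∖SC = {<2 1 2>}

spurious: thr0.a=2 thr0.b=1 thr1.a=2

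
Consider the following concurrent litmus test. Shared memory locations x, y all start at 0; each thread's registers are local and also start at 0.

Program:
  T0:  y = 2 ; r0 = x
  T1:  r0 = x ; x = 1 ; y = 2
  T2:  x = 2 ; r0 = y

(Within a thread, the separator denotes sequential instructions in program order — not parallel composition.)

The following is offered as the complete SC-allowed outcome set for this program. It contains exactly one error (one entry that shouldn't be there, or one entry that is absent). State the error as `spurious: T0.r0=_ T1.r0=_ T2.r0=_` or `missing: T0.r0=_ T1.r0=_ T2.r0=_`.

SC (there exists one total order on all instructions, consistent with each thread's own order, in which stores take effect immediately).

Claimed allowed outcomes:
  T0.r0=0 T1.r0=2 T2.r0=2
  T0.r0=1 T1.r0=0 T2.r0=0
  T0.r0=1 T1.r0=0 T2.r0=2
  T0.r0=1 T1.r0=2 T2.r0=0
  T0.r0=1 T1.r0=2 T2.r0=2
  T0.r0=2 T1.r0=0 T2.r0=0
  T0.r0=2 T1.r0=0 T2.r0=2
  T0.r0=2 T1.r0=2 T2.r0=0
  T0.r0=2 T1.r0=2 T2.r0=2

missing: T0.r0=0 T1.r0=0 T2.r0=2

outcome vector order: (T0.r0,T1.r0,T2.r0)
[SC] allowed = {(0,0,2); (0,2,2); (1,0,0); (1,0,2); (1,2,0); (1,2,2); (2,0,0); (2,0,2); (2,2,0); (2,2,2)}
SC∖claimed = {(0,0,2)}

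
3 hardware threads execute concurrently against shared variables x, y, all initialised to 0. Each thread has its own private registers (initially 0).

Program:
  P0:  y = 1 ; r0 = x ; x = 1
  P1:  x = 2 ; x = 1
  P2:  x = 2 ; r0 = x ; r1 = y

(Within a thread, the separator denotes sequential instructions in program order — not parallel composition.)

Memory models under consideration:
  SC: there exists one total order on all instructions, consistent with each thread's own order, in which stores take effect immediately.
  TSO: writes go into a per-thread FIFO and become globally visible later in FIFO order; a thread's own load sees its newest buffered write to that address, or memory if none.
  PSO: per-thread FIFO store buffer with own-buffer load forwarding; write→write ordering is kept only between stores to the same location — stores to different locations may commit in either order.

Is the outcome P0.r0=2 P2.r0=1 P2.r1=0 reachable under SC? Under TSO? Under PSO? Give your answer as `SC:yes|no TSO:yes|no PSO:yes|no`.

SC:no TSO:yes PSO:yes

outcome vector order: (P0.r0,P2.r0,P2.r1)
[SC] allowed = {0/1/1 0/2/1 1/1/0 1/1/1 1/2/0 1/2/1 2/1/1 2/2/0 2/2/1}
[TSO] allowed = {0/1/0 0/1/1 0/2/0 0/2/1 1/1/0 1/1/1 1/2/0 1/2/1 2/1/0 2/1/1 2/2/0 2/2/1}
[PSO] allowed = {0/1/0 0/1/1 0/2/0 0/2/1 1/1/0 1/1/1 1/2/0 1/2/1 2/1/0 2/1/1 2/2/0 2/2/1}
target 2/1/0 ∈ {TSO,PSO}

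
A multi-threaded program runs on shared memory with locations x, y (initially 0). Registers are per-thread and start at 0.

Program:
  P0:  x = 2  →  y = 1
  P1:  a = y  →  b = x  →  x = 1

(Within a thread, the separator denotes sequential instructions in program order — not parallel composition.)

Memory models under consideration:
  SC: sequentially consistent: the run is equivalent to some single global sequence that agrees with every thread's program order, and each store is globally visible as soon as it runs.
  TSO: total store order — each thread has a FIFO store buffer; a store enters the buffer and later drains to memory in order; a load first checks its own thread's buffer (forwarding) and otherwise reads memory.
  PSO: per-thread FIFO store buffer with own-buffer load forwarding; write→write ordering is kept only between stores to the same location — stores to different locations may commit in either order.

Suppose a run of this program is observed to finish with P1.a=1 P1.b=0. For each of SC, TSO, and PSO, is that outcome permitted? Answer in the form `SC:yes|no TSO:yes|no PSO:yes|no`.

outcome vector order: (P1.a,P1.b)
SC: 3 outcomes — {(0,0); (0,2); (1,2)}
TSO: 3 outcomes — {(0,0); (0,2); (1,2)}
PSO: 4 outcomes — {(0,0); (0,2); (1,0); (1,2)}
target (1,0) ∈ {PSO}

SC:no TSO:no PSO:yes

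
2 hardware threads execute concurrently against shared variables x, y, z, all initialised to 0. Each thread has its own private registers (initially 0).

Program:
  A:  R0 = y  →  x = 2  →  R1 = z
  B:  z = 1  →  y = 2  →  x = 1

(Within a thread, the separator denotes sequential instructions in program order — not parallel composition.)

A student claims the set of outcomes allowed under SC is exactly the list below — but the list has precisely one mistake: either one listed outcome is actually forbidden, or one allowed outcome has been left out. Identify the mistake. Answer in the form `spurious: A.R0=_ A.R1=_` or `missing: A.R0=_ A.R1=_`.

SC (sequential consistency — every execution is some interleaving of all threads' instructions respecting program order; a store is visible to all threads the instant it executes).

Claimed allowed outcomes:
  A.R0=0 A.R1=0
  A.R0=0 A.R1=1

missing: A.R0=2 A.R1=1

outcome vector order: (A.R0,A.R1)
[SC] allowed = {<0 0>; <0 1>; <2 1>}
SC∖claimed = {<2 1>}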